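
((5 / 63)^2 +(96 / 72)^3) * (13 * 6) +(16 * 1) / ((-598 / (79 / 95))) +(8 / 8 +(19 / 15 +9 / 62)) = 437493910951 / 2329948530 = 187.77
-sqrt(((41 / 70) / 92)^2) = -41 / 6440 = -0.01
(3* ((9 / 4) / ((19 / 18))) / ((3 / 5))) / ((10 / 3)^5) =19683 / 760000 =0.03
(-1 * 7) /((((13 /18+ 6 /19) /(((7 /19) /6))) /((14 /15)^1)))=-0.39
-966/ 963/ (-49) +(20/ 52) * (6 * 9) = 607288/ 29211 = 20.79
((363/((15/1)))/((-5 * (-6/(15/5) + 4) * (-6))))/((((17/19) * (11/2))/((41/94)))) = 8569/239700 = 0.04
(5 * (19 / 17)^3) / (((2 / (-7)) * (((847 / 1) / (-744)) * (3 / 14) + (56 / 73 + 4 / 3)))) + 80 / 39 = -429237161480 / 38639659227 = -11.11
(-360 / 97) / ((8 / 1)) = -45 / 97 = -0.46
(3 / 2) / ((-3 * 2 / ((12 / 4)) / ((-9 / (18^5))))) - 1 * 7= -1959551 / 279936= -7.00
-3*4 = -12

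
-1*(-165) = 165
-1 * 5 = -5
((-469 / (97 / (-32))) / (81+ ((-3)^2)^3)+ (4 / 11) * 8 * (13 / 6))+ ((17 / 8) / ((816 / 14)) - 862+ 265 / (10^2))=-23586121813 / 27656640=-852.82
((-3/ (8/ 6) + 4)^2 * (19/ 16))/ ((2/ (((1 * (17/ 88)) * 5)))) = 79135/ 45056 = 1.76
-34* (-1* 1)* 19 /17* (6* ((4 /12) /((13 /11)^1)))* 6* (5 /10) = 2508 /13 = 192.92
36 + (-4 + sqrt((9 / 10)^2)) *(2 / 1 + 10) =-6 / 5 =-1.20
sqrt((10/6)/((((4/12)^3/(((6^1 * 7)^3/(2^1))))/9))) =378 * sqrt(105) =3873.35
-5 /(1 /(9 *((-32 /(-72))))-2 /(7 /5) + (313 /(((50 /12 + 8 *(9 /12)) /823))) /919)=-1569652 /8285337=-0.19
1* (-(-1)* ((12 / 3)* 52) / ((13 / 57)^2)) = 51984 / 13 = 3998.77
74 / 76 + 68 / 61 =4841 / 2318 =2.09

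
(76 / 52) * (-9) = -171 / 13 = -13.15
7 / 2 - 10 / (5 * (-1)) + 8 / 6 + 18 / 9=53 / 6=8.83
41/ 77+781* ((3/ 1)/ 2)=180493/ 154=1172.03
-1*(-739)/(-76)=-739/76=-9.72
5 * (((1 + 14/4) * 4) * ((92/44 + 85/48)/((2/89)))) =2722065/176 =15466.28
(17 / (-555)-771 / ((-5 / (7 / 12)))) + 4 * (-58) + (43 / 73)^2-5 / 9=-5050006513 / 35491140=-142.29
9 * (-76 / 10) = -342 / 5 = -68.40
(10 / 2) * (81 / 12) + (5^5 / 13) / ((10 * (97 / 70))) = 51.10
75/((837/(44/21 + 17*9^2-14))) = 716675/5859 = 122.32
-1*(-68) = 68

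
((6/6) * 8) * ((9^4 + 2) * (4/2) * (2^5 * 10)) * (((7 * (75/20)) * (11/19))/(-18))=-1617123200/57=-28370582.46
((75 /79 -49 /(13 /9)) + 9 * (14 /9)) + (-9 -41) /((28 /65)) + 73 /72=-134.03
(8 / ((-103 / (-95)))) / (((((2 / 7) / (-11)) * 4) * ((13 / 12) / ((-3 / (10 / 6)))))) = 158004 / 1339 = 118.00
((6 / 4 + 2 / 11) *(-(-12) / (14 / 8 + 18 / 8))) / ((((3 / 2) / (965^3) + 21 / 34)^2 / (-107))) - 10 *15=-1565.15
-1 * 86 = -86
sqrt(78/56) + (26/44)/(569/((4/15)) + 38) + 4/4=95583/95557 + sqrt(273)/14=2.18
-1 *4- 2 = -6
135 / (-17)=-135 / 17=-7.94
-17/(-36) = 17/36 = 0.47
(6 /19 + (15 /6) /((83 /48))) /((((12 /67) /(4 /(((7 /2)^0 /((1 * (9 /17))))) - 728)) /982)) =-187954377740 /26809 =-7010868.65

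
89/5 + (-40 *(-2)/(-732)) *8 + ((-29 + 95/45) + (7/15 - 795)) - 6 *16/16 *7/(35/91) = -2508097/2745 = -913.70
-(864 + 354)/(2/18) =-10962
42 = 42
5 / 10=1 / 2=0.50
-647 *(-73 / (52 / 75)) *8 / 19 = 7084650 / 247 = 28682.79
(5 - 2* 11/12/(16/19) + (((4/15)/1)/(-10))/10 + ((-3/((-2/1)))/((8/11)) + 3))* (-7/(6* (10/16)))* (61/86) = -13463737/1290000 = -10.44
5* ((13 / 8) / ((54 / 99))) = 715 / 48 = 14.90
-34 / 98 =-17 / 49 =-0.35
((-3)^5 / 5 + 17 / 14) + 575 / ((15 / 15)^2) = 36933 / 70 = 527.61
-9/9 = -1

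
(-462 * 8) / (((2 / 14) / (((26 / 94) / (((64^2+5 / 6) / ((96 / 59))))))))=-193729536 / 68163113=-2.84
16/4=4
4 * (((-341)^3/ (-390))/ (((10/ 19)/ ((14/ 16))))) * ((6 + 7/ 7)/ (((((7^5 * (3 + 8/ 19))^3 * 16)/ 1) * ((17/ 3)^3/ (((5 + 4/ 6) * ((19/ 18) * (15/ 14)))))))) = 0.00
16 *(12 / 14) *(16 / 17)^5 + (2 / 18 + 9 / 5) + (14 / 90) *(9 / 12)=4349425583 / 357803964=12.16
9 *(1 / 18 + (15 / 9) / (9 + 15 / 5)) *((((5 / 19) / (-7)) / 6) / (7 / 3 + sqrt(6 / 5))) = -175 / 29032 + 15 *sqrt(30) / 29032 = -0.00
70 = 70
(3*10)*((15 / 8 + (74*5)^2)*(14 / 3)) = 19166262.50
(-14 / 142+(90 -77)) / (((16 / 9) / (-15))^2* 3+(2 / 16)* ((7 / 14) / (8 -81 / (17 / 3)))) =9526766400 / 23784787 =400.54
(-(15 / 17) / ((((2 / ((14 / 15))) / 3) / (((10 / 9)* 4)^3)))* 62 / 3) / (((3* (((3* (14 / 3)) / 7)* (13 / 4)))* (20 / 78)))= -5555200 / 12393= -448.25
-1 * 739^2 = -546121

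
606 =606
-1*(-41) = 41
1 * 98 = 98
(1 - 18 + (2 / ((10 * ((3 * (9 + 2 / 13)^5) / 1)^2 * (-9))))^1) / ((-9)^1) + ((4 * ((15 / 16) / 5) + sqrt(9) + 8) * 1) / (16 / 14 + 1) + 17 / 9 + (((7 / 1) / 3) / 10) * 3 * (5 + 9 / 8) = 449968287018080901244113739 / 33211395863968904230234320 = 13.55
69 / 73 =0.95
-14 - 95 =-109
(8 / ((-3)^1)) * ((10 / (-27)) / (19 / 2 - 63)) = -160 / 8667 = -0.02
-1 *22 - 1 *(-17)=-5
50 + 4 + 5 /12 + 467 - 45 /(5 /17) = 4421 /12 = 368.42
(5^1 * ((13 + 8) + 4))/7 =125/7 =17.86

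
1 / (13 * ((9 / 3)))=1 / 39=0.03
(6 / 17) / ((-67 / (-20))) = 120 / 1139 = 0.11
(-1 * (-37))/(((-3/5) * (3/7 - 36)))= 1295/747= 1.73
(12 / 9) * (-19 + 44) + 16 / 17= 1748 / 51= 34.27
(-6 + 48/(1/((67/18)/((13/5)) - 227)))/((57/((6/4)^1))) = -211249/741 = -285.09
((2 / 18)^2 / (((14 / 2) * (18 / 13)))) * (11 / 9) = 0.00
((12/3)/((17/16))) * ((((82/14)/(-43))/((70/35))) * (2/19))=-2624/97223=-0.03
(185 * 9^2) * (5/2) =74925/2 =37462.50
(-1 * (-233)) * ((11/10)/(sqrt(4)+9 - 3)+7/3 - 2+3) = 194089/240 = 808.70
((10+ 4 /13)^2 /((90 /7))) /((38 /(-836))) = -1382612 /7605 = -181.80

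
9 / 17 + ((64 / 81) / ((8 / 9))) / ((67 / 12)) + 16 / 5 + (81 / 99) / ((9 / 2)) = 4.07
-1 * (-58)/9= 58/9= 6.44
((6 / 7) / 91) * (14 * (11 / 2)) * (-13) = -66 / 7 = -9.43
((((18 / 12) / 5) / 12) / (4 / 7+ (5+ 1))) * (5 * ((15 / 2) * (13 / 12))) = 455 / 2944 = 0.15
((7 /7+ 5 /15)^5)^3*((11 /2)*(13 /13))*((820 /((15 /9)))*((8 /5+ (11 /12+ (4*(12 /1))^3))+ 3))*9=1606730515598016512 /7971615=201556461971.38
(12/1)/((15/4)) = 16/5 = 3.20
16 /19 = 0.84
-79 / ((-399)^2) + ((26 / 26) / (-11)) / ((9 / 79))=-466100 / 583737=-0.80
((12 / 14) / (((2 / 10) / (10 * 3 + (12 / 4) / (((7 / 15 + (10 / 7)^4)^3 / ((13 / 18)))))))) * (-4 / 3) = -5573649284778224100 / 32489337464919601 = -171.55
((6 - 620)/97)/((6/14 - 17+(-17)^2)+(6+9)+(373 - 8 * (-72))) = -4298/839535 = -0.01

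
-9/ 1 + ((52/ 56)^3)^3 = -175344921683/ 20661046784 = -8.49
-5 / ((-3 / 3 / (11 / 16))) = 55 / 16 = 3.44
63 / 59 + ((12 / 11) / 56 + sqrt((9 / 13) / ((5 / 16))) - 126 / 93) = 1.22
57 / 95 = 3 / 5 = 0.60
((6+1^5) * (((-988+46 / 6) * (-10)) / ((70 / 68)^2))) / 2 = 3399796 / 105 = 32379.01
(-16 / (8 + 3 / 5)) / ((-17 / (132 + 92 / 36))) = 96880 / 6579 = 14.73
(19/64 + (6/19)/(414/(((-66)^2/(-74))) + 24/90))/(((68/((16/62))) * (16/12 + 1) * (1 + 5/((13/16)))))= 408187/7175640928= 0.00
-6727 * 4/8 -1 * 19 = -6765/2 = -3382.50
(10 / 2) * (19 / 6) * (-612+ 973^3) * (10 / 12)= 437554184875 / 36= 12154282913.19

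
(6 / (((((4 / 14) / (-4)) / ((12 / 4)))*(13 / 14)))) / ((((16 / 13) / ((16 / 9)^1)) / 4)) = -1568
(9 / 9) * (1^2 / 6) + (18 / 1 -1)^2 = 1735 / 6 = 289.17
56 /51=1.10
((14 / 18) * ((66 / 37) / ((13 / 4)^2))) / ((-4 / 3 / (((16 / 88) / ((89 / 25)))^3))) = -7000000 / 533388709997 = -0.00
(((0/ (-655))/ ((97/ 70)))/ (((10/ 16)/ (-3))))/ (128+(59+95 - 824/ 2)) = 0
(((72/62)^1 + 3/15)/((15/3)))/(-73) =-211/56575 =-0.00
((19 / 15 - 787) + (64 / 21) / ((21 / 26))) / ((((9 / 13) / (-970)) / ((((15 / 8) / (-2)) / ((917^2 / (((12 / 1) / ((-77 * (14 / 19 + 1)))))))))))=788370895 / 7193009439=0.11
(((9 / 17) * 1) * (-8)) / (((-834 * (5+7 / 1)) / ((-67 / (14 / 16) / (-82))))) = 268 / 678181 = 0.00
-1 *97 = -97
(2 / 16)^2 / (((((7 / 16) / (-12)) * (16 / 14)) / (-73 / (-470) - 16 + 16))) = -219 / 3760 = -0.06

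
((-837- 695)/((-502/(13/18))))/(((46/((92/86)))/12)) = 19916/32379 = 0.62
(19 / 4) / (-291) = -19 / 1164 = -0.02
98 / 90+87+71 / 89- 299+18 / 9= -833494 / 4005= -208.11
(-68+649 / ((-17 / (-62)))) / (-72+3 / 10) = -390820 / 12189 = -32.06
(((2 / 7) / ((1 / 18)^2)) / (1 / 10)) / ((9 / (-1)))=-720 / 7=-102.86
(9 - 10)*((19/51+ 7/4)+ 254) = -52249/204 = -256.12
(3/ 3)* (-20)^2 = 400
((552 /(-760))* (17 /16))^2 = 1375929 /2310400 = 0.60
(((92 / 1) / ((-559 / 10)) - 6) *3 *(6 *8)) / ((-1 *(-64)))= -19233 / 1118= -17.20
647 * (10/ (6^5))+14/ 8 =10039/ 3888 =2.58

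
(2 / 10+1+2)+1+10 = 71 / 5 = 14.20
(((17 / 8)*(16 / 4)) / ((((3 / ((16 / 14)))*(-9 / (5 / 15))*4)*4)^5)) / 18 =-17 / 67509948012603264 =-0.00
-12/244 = -3/61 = -0.05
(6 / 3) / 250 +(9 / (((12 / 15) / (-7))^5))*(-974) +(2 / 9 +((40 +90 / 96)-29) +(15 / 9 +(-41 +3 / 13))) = 3366724203390029 / 7488000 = 449615945.97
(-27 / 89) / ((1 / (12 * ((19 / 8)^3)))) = -555579 / 11392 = -48.77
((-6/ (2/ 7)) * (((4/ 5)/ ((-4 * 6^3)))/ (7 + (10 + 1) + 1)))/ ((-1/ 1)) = -7/ 6840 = -0.00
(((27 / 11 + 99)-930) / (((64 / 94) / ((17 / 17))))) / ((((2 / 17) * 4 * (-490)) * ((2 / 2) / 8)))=74307 / 1760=42.22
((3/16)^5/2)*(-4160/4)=-15795/131072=-0.12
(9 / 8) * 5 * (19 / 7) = 15.27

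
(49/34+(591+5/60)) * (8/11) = 241750/561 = 430.93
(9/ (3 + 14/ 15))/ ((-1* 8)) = -135/ 472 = -0.29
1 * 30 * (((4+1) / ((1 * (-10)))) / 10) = -3 / 2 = -1.50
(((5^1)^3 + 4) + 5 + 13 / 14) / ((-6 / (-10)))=9445 / 42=224.88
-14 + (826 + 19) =831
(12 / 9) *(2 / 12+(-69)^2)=57134 / 9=6348.22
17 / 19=0.89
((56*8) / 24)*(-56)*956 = -2998016 / 3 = -999338.67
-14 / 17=-0.82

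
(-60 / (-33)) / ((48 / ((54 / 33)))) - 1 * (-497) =497.06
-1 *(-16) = 16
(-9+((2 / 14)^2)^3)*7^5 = -1058840 / 7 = -151262.86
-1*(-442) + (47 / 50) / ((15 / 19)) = 332393 / 750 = 443.19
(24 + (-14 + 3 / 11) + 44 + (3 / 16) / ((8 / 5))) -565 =-718939 / 1408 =-510.61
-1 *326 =-326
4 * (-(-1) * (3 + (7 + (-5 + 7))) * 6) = 288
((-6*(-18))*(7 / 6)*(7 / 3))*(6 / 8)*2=441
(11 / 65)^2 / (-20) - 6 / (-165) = 32469 / 929500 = 0.03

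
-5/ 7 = -0.71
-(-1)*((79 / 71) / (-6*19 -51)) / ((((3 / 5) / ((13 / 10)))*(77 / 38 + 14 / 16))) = -78052 / 15498945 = -0.01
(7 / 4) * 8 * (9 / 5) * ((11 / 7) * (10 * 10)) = 3960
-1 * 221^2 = -48841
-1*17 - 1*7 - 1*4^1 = -28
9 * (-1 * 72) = -648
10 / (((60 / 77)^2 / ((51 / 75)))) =100793 / 9000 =11.20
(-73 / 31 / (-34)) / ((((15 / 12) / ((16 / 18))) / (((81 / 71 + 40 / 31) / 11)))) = 6249968 / 574163865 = 0.01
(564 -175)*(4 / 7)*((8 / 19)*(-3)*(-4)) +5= 150041 / 133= 1128.13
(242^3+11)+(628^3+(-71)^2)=261850692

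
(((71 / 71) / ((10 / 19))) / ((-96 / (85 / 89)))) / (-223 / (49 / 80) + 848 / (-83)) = 1313641 / 26012583936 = 0.00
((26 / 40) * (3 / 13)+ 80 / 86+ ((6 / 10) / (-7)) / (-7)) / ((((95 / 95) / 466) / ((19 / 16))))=203805799 / 337120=604.55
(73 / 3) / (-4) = -73 / 12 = -6.08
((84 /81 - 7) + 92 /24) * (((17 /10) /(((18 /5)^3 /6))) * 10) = -244375 /52488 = -4.66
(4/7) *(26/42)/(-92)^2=13/311052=0.00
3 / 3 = 1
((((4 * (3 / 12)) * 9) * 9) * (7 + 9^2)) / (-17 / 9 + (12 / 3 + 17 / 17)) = 16038 / 7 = 2291.14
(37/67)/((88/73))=2701/5896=0.46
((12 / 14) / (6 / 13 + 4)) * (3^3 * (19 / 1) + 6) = 20241 / 203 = 99.71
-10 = -10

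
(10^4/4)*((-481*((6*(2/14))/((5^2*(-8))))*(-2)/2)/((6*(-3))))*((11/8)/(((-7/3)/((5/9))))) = -661375/7056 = -93.73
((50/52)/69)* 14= 175/897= 0.20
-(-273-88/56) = 1922/7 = 274.57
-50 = -50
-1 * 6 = -6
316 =316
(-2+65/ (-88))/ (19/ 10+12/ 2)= -1205/ 3476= -0.35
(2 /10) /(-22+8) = -1 /70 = -0.01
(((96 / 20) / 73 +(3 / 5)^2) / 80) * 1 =0.01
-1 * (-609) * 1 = 609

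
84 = 84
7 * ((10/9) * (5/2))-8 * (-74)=5503/9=611.44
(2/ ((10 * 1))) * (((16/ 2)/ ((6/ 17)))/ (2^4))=17/ 60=0.28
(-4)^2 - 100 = -84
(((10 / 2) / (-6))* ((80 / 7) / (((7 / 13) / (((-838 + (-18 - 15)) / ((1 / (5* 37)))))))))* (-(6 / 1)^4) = -180986832000 / 49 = -3693608816.33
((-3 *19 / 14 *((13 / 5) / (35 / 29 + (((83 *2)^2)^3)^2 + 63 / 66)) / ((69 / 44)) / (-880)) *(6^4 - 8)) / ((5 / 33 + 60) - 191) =-2600169 / 15076842090450622108649573262220325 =-0.00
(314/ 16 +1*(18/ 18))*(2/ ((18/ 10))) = 275/ 12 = 22.92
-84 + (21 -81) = -144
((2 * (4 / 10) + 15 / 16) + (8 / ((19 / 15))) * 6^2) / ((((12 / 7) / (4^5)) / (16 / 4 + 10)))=546041888 / 285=1915936.45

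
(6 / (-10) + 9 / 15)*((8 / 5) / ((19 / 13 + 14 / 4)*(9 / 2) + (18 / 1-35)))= 0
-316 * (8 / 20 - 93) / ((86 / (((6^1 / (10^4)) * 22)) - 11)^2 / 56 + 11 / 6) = 8922447072 / 230345767865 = 0.04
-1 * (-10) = 10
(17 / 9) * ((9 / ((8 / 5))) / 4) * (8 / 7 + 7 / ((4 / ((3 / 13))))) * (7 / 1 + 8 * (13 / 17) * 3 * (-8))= -6691255 / 11648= -574.46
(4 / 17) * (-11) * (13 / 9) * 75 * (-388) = 5548400 / 51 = 108792.16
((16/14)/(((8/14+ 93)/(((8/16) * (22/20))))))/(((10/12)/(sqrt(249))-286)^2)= 676817856 * sqrt(249)/352134923189409563455+ 144596725321752/1760674615947047817275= 0.00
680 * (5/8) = 425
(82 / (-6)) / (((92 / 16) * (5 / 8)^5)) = -5373952 / 215625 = -24.92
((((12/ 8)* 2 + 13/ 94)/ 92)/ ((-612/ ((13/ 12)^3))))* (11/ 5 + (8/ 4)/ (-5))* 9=-129623/ 112908288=-0.00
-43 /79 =-0.54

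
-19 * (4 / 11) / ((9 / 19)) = -1444 / 99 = -14.59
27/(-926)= -27/926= -0.03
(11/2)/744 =11/1488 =0.01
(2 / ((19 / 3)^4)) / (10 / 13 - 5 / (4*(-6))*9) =0.00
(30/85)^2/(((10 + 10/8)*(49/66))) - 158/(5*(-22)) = 226067/155771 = 1.45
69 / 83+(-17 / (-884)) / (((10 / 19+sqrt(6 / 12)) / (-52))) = 42649 / 13363-361 * sqrt(2) / 161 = 0.02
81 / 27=3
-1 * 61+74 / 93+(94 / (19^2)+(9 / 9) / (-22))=-44308507 / 738606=-59.99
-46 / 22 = -23 / 11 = -2.09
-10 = -10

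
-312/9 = -34.67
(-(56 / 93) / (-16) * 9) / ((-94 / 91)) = -1911 / 5828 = -0.33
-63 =-63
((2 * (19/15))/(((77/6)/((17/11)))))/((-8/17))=-0.65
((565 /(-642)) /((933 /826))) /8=-233345 /2395944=-0.10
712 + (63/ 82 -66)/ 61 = 3556075/ 5002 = 710.93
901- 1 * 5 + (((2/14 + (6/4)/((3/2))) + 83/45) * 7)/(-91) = 3668179/4095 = 895.77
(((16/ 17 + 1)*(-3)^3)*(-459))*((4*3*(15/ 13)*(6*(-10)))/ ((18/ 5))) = -72171000/ 13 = -5551615.38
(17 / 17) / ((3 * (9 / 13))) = 13 / 27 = 0.48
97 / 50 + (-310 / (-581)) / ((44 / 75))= 2.85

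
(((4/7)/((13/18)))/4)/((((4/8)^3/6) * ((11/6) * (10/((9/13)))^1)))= 23328/65065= 0.36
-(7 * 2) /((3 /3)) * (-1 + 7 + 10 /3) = -392 /3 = -130.67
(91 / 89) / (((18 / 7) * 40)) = 637 / 64080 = 0.01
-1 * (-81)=81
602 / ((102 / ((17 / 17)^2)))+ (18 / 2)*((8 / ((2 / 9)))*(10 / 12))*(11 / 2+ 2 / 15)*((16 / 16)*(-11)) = -852980 / 51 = -16725.10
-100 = -100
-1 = -1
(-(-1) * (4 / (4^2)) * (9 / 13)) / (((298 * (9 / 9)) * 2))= 9 / 30992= 0.00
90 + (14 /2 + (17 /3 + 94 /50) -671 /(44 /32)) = -28759 /75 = -383.45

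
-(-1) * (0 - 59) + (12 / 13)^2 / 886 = -4417081 / 74867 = -59.00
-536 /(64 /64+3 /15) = -1340 /3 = -446.67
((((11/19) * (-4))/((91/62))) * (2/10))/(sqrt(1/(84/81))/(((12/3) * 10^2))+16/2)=-2793472000/70819833331+1309440 * sqrt(21)/495738833317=-0.04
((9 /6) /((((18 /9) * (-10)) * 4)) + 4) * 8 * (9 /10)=5733 /200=28.66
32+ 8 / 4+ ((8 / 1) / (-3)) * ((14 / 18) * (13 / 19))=16714 / 513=32.58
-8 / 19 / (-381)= 8 / 7239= 0.00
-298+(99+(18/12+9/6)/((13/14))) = -2545/13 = -195.77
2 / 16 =1 / 8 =0.12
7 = 7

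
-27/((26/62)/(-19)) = 1223.31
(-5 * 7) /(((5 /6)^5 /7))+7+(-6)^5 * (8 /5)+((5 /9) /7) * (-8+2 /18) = -4622773858 /354375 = -13044.86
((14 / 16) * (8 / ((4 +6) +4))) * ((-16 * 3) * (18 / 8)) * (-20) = 1080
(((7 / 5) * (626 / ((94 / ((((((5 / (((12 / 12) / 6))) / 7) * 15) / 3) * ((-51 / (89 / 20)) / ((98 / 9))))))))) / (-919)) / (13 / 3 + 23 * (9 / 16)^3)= 529614028800 / 19504973524477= 0.03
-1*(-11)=11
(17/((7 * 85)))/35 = 1/1225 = 0.00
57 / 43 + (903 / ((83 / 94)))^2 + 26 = 309821113307 / 296227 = 1045890.87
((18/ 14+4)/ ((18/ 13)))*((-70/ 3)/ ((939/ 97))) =-233285/ 25353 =-9.20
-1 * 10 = -10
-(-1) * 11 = 11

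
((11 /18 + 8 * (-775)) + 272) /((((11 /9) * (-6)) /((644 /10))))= 17177573 /330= 52053.25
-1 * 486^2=-236196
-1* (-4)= 4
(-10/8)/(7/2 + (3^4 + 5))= -5/358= -0.01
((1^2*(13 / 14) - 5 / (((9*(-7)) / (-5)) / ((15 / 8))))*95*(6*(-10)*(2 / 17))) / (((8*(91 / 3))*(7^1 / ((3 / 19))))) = -6975 / 606424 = -0.01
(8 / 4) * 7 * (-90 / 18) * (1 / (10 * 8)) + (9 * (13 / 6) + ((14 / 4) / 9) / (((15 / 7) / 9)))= 2431 / 120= 20.26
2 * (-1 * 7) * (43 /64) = -301 /32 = -9.41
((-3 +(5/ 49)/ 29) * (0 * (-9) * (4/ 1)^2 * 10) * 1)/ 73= 0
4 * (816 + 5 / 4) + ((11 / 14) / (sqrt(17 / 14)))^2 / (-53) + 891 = 52474119 / 12614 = 4159.99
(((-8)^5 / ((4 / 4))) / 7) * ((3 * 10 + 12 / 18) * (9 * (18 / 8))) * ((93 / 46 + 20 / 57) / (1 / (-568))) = 521039904768 / 133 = 3917593268.93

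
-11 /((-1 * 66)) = 1 /6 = 0.17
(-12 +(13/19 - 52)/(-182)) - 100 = -111.72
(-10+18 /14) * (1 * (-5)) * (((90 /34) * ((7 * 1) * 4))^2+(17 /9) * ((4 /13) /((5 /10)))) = 56665493720 /236691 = 239407.05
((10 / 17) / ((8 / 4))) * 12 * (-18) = -1080 / 17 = -63.53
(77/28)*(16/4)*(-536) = -5896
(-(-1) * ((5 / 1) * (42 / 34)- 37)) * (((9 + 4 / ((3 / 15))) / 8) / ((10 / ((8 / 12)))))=-3799 / 510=-7.45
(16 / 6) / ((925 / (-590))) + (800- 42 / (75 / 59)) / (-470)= -2173357 / 652125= -3.33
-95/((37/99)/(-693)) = 6517665/37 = 176153.11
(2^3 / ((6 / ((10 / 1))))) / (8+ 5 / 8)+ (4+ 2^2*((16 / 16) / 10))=6154 / 1035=5.95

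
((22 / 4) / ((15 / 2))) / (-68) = -11 / 1020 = -0.01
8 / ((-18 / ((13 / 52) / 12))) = -0.01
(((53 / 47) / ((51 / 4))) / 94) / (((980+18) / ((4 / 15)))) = 212 / 843252615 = 0.00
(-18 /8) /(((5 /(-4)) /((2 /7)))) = 18 /35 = 0.51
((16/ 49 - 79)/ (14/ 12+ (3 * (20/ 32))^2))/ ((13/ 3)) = -2220480/ 572663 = -3.88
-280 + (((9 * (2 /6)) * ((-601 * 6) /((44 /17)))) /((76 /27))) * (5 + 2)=-17847277 /1672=-10674.21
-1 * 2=-2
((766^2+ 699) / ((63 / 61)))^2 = 1284129665910025 / 3969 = 323539850317.47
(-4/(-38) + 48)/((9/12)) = 3656/57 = 64.14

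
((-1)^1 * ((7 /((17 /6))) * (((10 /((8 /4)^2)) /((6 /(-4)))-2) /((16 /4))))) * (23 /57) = 1771 /1938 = 0.91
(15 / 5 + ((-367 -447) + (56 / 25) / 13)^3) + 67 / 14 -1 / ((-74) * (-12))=-539010697.55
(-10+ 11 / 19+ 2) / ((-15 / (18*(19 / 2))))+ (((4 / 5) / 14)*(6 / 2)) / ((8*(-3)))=11843 / 140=84.59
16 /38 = 0.42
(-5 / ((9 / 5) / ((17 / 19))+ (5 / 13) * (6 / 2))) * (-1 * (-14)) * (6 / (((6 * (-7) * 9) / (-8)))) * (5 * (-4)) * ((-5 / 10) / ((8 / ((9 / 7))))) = -55250 / 12243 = -4.51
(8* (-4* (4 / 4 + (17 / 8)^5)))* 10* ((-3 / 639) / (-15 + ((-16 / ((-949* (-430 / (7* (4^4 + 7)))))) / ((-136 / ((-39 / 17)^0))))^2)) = -87383755597152828125 / 19681038130479627264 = -4.44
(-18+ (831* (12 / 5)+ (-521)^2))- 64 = 1366767 / 5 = 273353.40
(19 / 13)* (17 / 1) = 323 / 13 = 24.85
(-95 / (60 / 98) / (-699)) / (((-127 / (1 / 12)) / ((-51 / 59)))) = 15827 / 125702568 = 0.00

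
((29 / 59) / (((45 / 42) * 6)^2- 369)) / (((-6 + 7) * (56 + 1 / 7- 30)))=-0.00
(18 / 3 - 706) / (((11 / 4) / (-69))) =193200 / 11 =17563.64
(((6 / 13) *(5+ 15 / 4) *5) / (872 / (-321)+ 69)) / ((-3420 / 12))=-0.00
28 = 28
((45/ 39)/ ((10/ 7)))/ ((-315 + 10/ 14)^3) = -7203/ 276848000000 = -0.00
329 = 329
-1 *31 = -31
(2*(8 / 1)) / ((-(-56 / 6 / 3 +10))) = -72 / 31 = -2.32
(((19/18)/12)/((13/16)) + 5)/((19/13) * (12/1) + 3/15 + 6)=8965/41661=0.22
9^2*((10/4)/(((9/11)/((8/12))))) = 165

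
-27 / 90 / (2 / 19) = -57 / 20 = -2.85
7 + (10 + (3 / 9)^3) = 460 / 27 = 17.04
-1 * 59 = -59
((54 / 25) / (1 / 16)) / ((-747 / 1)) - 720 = -1494096 / 2075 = -720.05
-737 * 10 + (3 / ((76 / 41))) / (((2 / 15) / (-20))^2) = 551845 / 19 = 29044.47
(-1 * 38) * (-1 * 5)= 190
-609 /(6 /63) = -12789 /2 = -6394.50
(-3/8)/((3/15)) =-15/8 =-1.88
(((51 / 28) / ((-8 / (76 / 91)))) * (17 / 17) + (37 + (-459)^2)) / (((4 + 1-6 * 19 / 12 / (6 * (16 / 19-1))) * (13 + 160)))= 9664361631 / 119237482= 81.05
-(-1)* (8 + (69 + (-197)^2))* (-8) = -311088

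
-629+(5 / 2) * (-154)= -1014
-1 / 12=-0.08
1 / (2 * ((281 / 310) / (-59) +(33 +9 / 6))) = 9145 / 630724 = 0.01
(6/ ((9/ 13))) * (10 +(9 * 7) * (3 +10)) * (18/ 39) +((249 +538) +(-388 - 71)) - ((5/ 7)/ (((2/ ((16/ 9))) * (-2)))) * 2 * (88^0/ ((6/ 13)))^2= 2067838/ 567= 3646.98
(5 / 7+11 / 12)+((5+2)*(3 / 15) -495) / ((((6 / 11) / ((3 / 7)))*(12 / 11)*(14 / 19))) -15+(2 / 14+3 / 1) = -492.70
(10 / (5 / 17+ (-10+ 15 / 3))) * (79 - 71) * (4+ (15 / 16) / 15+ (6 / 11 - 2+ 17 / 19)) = -199121 / 3344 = -59.55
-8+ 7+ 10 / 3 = 7 / 3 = 2.33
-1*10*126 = -1260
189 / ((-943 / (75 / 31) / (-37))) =524475 / 29233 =17.94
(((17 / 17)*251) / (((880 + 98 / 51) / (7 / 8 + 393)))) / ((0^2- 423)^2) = 13445317 / 21460982832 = 0.00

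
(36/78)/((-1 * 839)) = -6/10907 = -0.00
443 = 443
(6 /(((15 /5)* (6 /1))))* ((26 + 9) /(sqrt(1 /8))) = 70* sqrt(2) /3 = 33.00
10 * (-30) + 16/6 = -892/3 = -297.33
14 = 14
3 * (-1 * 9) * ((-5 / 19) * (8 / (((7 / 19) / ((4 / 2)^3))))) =8640 / 7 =1234.29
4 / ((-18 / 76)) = -152 / 9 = -16.89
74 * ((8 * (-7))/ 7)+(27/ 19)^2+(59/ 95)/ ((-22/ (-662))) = -11343014/ 19855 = -571.29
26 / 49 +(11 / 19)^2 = 15315 / 17689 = 0.87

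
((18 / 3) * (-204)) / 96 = -12.75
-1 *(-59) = 59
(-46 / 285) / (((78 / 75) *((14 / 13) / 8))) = -460 / 399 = -1.15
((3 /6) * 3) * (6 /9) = 1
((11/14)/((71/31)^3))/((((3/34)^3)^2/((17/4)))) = 1075747147846184/1826419833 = 588992.26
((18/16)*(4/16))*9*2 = 81/16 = 5.06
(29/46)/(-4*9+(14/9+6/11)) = -2871/154376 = -0.02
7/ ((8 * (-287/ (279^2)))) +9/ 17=-1320345/ 5576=-236.79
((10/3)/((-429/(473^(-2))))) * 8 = -80/287939223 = -0.00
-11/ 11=-1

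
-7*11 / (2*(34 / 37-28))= 2849 / 2004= 1.42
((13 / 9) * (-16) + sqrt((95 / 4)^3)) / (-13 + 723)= -104 / 3195 + 19 * sqrt(95) / 1136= 0.13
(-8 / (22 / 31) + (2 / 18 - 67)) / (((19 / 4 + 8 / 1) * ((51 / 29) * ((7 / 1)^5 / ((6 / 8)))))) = -224402 / 1442595231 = -0.00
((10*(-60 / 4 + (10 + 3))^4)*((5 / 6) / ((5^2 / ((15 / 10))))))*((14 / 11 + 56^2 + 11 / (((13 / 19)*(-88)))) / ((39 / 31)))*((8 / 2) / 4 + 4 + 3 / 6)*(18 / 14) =333761283 / 2366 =141065.63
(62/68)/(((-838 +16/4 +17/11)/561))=-11253/18314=-0.61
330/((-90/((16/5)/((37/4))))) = -704/555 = -1.27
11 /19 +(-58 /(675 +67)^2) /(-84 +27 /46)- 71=-706635943073 /10034441823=-70.42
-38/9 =-4.22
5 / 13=0.38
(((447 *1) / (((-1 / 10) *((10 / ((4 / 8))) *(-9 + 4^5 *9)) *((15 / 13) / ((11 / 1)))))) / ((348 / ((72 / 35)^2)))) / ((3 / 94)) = -1456624 / 16519125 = -0.09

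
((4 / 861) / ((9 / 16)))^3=262144 / 465304210749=0.00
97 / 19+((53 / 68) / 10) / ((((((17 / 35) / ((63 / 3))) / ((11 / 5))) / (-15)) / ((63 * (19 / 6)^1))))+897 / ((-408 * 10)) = -608958947 / 27455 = -22180.26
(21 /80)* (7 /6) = 49 /160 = 0.31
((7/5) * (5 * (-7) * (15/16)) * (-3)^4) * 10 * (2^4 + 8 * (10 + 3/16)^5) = -34252186472996625/1048576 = -32665430520.05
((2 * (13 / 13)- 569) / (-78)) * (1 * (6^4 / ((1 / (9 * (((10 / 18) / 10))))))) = 4710.46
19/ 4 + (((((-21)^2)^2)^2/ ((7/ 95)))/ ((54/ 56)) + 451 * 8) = 2129286911811/ 4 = 532321727952.75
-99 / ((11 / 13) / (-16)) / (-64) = -117 / 4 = -29.25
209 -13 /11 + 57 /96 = 73361 /352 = 208.41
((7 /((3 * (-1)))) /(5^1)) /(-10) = 7 /150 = 0.05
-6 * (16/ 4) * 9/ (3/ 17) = -1224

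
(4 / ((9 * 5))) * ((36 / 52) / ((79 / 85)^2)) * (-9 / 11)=-52020 / 892463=-0.06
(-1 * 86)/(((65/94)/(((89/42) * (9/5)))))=-1079214/2275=-474.38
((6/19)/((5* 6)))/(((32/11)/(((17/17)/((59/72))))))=99/22420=0.00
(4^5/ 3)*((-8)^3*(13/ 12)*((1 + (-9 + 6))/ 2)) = 1703936/ 9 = 189326.22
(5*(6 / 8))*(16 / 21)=20 / 7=2.86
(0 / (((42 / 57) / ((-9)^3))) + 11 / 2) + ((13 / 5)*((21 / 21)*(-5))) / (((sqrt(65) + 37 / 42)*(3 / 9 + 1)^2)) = 5075713 / 906328 - 51597*sqrt(65) / 453164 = 4.68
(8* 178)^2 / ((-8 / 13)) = -3295136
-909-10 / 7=-6373 / 7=-910.43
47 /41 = 1.15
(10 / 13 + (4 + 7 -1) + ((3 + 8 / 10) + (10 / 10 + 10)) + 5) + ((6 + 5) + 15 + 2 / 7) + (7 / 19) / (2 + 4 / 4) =1477718 / 25935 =56.98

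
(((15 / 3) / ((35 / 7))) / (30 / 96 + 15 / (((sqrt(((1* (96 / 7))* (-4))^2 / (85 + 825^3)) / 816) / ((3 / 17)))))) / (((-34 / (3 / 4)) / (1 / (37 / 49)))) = 294 / 28036490630611055 -37044* sqrt(561515710) / 28036490630611055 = -0.00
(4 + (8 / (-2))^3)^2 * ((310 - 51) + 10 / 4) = 941400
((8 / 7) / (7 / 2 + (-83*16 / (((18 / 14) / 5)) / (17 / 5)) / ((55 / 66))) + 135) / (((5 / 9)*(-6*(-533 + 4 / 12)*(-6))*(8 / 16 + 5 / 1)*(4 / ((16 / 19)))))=-526068657 / 1084557282655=-0.00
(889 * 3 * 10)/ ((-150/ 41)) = -7289.80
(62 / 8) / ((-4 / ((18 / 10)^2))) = -2511 / 400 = -6.28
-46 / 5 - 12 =-106 / 5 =-21.20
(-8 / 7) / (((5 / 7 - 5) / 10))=8 / 3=2.67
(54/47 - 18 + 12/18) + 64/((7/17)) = 137434/987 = 139.24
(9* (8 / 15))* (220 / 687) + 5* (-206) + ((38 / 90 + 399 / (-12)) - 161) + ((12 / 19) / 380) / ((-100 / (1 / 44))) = -20007018225283 / 16368462000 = -1222.29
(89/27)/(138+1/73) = 6497/272025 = 0.02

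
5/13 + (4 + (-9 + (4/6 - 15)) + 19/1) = 2/39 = 0.05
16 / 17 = 0.94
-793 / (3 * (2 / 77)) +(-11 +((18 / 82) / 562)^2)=-16227194095771 / 1592801292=-10187.83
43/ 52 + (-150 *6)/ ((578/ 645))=-15080573/ 15028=-1003.50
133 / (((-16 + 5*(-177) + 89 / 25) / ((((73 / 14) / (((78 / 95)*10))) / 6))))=-658825 / 42000192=-0.02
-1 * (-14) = 14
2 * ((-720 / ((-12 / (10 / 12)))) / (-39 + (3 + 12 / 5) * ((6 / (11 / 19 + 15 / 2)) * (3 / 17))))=-2609500 / 999237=-2.61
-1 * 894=-894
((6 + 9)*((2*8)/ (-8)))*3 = -90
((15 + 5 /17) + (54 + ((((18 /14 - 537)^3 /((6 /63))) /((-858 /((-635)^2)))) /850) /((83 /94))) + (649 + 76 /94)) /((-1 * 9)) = -156572693904505951 /1394049657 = -112315004.79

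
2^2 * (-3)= -12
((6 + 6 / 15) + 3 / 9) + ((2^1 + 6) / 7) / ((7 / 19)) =7229 / 735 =9.84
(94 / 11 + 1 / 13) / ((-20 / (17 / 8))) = -20961 / 22880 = -0.92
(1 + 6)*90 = 630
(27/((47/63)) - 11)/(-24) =-148/141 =-1.05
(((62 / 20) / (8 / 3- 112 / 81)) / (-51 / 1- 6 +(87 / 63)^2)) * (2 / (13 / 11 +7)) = -1353429 / 126339200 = -0.01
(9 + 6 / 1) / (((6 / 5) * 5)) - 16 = -27 / 2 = -13.50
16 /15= 1.07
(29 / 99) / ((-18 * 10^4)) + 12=213839971 / 17820000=12.00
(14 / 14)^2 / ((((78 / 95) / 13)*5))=19 / 6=3.17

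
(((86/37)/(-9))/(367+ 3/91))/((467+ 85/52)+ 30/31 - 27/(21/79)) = -11038573/5773618826775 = -0.00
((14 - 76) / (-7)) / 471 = 62 / 3297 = 0.02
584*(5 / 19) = 2920 / 19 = 153.68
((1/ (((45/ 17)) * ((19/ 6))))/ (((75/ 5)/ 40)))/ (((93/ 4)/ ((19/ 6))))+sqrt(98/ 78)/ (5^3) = 0.05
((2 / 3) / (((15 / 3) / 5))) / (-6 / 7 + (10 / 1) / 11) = 77 / 6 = 12.83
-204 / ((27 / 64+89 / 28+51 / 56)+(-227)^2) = -30464 / 7695671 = -0.00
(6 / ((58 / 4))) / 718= 6 / 10411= 0.00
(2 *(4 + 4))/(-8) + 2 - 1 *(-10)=10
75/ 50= 3/ 2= 1.50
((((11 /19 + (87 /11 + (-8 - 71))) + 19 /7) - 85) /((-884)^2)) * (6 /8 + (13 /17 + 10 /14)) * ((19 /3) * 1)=-237179123 /85925775936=-0.00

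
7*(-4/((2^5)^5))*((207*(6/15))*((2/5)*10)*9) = -0.00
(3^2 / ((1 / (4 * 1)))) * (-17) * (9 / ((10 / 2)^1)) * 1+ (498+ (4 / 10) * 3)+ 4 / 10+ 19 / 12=-7205 / 12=-600.42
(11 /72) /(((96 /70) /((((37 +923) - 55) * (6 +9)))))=1742125 /1152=1512.26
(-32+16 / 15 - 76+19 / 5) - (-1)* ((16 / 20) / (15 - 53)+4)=-28259 / 285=-99.15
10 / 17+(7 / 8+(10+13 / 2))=2443 / 136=17.96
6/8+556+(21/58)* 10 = 65003/116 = 560.37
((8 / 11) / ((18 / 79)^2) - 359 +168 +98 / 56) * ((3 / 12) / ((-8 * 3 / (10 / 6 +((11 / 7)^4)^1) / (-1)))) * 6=-4366291969 / 51342984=-85.04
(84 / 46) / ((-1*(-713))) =42 / 16399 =0.00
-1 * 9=-9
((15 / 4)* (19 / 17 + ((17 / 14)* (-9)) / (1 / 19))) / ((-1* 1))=737295 / 952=774.47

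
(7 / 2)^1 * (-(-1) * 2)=7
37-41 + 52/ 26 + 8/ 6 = -0.67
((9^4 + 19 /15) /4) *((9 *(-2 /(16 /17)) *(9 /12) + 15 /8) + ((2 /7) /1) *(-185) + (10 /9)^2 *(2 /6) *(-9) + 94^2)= 372802160747 /25920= 14382799.41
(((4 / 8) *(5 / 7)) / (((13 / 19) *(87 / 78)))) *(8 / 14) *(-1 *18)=-4.81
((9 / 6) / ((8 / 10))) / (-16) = -15 / 128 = -0.12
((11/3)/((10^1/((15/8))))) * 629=6919/16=432.44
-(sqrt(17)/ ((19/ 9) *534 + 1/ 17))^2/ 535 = -44217/ 1768659179815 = -0.00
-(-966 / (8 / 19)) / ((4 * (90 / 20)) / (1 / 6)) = 3059 / 144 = 21.24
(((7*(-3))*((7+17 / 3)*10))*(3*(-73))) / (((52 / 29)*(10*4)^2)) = 844683 / 4160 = 203.05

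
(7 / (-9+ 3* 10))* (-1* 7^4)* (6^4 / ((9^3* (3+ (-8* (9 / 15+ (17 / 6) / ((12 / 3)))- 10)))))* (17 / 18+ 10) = 891.52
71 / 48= 1.48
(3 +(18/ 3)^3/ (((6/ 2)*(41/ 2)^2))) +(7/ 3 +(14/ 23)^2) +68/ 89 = 1576345448/ 237429483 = 6.64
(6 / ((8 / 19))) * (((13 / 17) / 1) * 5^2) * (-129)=-2389725 / 68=-35143.01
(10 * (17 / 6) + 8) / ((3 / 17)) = 1853 / 9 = 205.89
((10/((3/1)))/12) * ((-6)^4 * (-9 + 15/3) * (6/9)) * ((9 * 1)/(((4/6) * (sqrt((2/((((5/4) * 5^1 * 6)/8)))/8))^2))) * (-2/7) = 69428.57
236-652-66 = -482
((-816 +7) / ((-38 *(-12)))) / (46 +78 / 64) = -3236 / 86127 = -0.04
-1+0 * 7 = -1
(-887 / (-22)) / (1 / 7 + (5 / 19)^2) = 2241449 / 11792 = 190.08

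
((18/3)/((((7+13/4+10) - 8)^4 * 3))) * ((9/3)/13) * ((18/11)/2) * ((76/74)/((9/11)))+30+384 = 1147967940702/2772869281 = 414.00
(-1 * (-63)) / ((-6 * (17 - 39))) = 21 / 44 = 0.48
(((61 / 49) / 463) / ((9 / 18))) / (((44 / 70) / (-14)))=-610 / 5093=-0.12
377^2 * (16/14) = 1137032/7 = 162433.14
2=2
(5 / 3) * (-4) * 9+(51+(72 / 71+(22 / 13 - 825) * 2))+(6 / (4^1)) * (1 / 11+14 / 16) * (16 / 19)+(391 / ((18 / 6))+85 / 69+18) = -6672222504 / 4436861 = -1503.82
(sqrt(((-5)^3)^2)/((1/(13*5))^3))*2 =68656250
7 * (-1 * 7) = -49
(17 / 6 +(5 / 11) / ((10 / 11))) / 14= 5 / 21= 0.24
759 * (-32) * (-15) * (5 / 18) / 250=2024 / 5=404.80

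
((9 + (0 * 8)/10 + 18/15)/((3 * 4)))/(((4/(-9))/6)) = -459/40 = -11.48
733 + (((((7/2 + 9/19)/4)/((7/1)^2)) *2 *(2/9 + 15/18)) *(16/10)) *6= 539057/735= 733.41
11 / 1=11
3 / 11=0.27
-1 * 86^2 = -7396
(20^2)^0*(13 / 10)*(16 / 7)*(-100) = -297.14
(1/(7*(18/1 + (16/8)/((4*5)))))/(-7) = -0.00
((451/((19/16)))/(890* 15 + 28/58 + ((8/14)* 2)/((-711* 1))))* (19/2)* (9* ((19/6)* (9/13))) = 33393315879/6262473737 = 5.33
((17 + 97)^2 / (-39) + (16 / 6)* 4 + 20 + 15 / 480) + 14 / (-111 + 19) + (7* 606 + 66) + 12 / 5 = 575187253 / 143520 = 4007.71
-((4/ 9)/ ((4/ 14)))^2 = -196/ 81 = -2.42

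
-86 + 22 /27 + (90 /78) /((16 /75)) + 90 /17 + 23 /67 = -474240139 /6396624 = -74.14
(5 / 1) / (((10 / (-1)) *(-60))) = 0.01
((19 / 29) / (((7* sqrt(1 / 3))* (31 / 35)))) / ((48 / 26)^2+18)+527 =16055* sqrt(3) / 3252582+527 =527.01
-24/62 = -12/31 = -0.39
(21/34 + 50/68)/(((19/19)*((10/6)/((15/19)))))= 207/323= 0.64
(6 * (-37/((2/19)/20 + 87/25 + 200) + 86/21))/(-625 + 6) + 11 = 3060669667/279205521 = 10.96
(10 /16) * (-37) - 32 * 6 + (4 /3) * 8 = -4907 /24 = -204.46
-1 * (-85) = 85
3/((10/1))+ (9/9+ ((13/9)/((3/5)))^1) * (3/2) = 487/90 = 5.41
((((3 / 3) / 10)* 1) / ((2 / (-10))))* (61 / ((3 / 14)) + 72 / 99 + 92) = -6227 / 33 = -188.70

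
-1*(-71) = 71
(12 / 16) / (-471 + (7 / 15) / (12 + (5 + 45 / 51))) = -3420 / 2147641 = -0.00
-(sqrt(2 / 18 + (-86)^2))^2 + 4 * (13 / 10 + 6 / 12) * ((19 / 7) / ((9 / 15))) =-463903 / 63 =-7363.54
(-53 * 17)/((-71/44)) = 39644/71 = 558.37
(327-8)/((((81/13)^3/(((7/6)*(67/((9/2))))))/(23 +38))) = 20050417387/14348907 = 1397.35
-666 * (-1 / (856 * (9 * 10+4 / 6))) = 999 / 116416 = 0.01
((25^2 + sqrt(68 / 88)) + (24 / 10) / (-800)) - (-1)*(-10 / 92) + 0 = sqrt(374) / 22 + 14372431 / 23000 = 625.77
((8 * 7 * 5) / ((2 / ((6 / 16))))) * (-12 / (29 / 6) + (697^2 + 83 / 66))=32544262835 / 1276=25504908.18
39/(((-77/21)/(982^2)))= -112825908/11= -10256900.73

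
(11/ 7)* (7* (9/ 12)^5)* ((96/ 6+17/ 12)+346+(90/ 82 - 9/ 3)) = 158477715/ 167936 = 943.68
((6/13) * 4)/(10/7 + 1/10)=1.21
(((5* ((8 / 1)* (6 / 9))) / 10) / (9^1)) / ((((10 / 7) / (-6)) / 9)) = -56 / 5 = -11.20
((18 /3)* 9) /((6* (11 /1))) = 9 /11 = 0.82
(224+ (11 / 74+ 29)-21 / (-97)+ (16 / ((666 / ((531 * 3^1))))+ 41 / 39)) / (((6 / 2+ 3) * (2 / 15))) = 409676495 / 1119768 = 365.86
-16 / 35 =-0.46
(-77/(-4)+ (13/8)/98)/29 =15105/22736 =0.66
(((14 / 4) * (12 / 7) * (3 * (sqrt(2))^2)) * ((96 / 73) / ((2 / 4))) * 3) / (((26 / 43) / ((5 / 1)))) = 2229120 / 949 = 2348.91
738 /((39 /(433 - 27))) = 7682.77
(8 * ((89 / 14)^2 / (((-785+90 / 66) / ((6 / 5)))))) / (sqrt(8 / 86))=-261393 * sqrt(43) / 1055950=-1.62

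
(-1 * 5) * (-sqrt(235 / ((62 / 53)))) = 5 * sqrt(772210) / 62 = 70.87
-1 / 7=-0.14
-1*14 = -14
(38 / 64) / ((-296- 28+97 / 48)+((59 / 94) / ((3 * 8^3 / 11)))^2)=-12377751552 / 6712215376559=-0.00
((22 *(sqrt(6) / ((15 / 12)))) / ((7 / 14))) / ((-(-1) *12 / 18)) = 264 *sqrt(6) / 5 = 129.33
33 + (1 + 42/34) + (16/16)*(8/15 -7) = 7336/255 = 28.77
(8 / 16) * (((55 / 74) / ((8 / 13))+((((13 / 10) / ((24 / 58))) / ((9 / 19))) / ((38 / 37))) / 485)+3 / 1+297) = 5837845369 / 38761200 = 150.61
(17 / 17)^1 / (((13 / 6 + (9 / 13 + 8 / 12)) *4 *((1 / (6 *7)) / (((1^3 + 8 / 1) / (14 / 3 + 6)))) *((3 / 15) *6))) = 7371 / 3520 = 2.09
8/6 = 4/3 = 1.33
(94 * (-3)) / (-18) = 47 / 3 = 15.67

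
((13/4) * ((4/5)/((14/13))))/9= 169/630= 0.27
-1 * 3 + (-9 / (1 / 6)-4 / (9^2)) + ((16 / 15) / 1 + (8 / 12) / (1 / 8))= -20513 / 405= -50.65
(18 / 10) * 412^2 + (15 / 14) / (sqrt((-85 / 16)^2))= 181795944 / 595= 305539.40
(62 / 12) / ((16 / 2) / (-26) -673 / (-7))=2821 / 52326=0.05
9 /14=0.64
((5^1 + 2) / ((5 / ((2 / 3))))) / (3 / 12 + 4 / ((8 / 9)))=56 / 285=0.20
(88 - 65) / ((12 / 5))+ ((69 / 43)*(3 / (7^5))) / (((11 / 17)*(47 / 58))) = 42970637179 / 4483637004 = 9.58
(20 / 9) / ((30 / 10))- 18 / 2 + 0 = -8.26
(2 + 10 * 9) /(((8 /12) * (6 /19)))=437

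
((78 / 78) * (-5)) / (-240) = 1 / 48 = 0.02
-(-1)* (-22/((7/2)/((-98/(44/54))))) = 756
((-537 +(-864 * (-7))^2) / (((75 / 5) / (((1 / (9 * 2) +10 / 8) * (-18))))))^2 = 328388231389132489 / 100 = 3283882313891324.89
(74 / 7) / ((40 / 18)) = 333 / 70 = 4.76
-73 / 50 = -1.46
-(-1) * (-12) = -12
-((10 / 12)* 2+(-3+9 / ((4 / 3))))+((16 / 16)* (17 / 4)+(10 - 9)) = -1 / 6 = -0.17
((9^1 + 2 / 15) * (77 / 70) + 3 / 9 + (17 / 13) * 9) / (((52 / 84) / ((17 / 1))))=5139729 / 8450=608.25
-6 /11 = -0.55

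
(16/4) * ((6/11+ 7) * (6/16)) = 249/22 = 11.32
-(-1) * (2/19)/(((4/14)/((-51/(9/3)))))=-119/19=-6.26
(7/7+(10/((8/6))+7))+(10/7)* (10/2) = 317/14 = 22.64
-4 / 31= -0.13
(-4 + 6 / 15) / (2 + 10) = -0.30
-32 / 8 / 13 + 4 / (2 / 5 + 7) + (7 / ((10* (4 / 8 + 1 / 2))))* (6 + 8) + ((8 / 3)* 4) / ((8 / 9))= 52989 / 2405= 22.03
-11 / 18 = -0.61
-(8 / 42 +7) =-151 / 21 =-7.19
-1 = -1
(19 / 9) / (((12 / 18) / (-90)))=-285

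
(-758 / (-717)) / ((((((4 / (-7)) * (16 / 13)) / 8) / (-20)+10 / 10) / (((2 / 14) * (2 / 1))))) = 98540 / 327669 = 0.30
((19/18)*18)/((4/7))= 133/4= 33.25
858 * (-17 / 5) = -14586 / 5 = -2917.20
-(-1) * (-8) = -8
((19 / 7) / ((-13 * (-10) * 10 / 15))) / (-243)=-19 / 147420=-0.00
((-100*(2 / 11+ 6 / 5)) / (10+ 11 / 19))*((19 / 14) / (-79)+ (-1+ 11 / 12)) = 4815740 / 3668049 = 1.31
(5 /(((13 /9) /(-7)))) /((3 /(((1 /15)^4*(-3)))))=7 /14625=0.00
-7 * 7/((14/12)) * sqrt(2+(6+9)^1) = -42 * sqrt(17) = -173.17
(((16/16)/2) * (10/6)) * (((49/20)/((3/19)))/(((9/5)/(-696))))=-134995/27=-4999.81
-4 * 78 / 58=-156 / 29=-5.38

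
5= 5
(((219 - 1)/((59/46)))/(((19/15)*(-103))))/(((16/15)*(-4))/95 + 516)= -2820375/1117007293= -0.00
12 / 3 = 4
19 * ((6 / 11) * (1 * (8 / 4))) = 20.73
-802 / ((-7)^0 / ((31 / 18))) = -12431 / 9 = -1381.22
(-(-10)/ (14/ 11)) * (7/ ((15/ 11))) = 121/ 3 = 40.33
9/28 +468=13113/28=468.32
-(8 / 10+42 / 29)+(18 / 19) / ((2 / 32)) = 35566 / 2755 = 12.91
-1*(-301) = 301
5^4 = 625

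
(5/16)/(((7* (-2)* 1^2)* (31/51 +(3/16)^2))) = -408/11753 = -0.03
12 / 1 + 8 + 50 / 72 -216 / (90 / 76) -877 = -186967 / 180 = -1038.71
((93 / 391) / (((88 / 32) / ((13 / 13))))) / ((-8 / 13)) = -1209 / 8602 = -0.14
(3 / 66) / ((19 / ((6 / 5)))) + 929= 970808 / 1045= 929.00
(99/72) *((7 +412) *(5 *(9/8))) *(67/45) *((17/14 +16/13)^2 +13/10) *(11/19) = 4094647800023/201393920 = 20331.54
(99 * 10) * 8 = 7920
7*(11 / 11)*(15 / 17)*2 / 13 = 210 / 221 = 0.95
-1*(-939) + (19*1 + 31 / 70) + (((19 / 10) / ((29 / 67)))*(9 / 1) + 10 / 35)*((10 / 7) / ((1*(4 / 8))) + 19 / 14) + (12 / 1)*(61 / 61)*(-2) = 31322827 / 28420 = 1102.14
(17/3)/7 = 17/21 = 0.81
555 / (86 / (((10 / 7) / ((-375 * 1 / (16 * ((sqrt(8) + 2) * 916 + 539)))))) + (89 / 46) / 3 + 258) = 249784988976000 * sqrt(2) / 13006585964666161 + 27586986362689680 / 13006585964666161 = 2.15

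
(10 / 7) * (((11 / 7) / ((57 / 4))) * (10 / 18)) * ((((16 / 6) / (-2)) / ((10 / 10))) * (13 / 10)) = -11440 / 75411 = -0.15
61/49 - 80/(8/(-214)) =104921/49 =2141.24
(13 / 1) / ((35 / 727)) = 9451 / 35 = 270.03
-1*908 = -908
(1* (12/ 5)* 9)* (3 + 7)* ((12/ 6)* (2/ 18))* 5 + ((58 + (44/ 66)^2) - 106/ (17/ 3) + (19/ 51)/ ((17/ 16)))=728512/ 2601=280.09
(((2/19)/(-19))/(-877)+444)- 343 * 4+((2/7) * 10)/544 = -279697934343/301400344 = -927.99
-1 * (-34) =34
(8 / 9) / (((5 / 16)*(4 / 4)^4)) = 128 / 45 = 2.84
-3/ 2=-1.50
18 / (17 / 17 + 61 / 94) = 1692 / 155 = 10.92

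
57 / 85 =0.67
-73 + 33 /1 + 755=715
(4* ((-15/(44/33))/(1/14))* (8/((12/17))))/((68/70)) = -7350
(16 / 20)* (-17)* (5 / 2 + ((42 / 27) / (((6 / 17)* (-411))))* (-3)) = -34.44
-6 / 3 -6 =-8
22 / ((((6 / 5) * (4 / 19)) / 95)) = 99275 / 12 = 8272.92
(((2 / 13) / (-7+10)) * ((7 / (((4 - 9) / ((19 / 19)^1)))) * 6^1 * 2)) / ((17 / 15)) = -0.76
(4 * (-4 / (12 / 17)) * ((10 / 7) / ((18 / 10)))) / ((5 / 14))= -1360 / 27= -50.37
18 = 18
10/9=1.11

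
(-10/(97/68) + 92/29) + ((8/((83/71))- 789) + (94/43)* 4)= -7803280141/10039597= -777.25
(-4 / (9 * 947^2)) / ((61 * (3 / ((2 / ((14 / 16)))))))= -64 / 10339310961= -0.00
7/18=0.39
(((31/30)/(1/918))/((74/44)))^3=1136128400813736/6331625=179437095.66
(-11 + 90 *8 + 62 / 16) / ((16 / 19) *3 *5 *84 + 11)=108357 / 162952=0.66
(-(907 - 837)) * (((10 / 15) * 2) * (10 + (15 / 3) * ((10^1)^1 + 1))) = -18200 / 3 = -6066.67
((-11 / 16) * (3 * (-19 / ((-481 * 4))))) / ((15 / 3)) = -627 / 153920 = -0.00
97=97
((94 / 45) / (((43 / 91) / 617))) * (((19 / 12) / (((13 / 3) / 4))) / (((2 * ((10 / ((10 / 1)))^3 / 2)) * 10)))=398.64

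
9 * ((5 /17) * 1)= 45 /17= 2.65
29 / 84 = 0.35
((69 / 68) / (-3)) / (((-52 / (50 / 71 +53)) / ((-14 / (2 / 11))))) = -6752823 / 251056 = -26.90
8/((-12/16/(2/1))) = -64/3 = -21.33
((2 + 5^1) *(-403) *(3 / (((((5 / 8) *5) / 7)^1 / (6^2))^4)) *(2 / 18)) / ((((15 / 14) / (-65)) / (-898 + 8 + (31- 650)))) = -1421946693090847752192 / 390625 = -3640183534312570.25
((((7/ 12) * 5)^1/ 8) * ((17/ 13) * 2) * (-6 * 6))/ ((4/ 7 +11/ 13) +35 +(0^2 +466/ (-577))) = -7209615/ 7479088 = -0.96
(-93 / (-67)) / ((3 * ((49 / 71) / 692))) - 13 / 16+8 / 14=24356809 / 52528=463.69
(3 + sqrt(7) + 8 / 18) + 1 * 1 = 7.09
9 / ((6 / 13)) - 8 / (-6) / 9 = 1061 / 54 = 19.65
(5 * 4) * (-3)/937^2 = -60/877969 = -0.00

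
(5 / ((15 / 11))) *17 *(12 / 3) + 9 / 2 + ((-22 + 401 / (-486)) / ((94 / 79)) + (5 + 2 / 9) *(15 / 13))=142935655 / 593892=240.68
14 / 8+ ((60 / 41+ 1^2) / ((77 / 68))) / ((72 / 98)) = 4.71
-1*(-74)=74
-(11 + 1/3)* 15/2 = -85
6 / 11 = 0.55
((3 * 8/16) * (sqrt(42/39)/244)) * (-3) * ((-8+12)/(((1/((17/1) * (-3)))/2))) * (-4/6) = -306 * sqrt(182)/793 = -5.21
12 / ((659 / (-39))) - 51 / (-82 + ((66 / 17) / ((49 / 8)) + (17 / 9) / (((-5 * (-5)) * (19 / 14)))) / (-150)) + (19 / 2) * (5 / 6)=1355879654167753 / 173199742630116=7.83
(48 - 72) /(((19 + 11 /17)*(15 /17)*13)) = -1156 /10855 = -0.11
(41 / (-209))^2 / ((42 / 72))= 20172 / 305767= 0.07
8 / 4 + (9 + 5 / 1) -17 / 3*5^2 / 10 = 1.83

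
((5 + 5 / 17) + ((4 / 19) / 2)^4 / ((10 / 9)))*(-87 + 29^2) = 44218838196 / 11077285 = 3991.85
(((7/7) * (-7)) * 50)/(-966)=25/69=0.36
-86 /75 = -1.15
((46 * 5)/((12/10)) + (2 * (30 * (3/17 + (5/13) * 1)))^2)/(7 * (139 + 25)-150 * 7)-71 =-825362659/14359254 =-57.48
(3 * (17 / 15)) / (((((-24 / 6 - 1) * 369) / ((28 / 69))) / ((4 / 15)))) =-1904 / 9547875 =-0.00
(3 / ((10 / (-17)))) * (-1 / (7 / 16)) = 408 / 35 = 11.66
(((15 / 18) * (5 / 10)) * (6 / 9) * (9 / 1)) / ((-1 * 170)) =-1 / 68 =-0.01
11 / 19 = 0.58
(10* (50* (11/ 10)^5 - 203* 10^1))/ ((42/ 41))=-159856909/ 8400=-19030.58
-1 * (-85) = 85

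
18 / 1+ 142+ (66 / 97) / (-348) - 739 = -3257465 / 5626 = -579.00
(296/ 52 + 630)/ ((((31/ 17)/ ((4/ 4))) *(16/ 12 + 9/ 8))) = 3371712/ 23777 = 141.81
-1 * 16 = -16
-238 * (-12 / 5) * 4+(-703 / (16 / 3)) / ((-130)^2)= 617807811 / 270400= 2284.79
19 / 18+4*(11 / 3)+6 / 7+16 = 4105 / 126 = 32.58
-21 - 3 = -24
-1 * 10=-10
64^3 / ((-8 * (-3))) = 32768 / 3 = 10922.67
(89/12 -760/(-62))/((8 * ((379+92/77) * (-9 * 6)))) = -563563/4704609600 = -0.00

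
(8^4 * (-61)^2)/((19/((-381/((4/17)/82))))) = -2023705798656/19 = -106510831508.21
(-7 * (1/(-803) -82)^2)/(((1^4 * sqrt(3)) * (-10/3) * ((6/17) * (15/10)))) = 57329273519 * sqrt(3)/6448090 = 15399.48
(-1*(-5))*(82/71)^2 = 33620/5041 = 6.67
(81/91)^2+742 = 6151063/8281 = 742.79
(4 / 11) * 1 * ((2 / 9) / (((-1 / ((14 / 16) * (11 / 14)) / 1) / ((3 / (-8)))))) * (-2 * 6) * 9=-9 / 4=-2.25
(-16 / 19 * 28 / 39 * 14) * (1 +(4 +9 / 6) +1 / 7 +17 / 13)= -67.30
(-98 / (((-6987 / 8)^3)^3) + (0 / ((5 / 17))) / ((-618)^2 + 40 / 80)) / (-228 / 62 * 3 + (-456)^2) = 203876728832 / 127895431127655140516567641677118653269799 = 0.00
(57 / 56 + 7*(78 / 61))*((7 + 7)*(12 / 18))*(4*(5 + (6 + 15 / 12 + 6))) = 828623 / 122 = 6791.99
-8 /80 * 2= -1 /5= -0.20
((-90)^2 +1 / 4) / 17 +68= 37025 / 68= 544.49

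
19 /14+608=8531 /14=609.36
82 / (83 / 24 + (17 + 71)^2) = 1968 / 185939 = 0.01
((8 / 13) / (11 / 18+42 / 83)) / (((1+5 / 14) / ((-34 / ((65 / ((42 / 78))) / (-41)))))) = 1632786624 / 348345335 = 4.69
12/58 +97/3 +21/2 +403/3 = 30863/174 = 177.37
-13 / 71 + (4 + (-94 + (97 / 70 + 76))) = -63603 / 4970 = -12.80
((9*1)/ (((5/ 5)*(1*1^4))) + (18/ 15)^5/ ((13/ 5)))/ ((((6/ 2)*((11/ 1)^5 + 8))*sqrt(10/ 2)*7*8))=26967*sqrt(5)/ 366409225000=0.00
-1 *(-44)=44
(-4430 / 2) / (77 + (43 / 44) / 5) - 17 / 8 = -4187111 / 135864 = -30.82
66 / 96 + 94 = 1515 / 16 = 94.69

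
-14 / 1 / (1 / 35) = -490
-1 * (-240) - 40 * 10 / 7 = 1280 / 7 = 182.86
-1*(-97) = 97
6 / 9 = 2 / 3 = 0.67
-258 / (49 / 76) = -400.16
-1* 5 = -5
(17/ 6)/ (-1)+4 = 1.17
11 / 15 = 0.73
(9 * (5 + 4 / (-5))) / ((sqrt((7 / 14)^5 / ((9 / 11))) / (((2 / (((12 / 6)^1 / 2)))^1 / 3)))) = 1512 * sqrt(22) / 55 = 128.94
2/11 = 0.18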